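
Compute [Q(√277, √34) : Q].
[Q(√277, √34) : Q] = 4

[Q(√277):Q] = 2 (min poly x^2 - 277, irreducible since 277 is squarefree > 1). For the top step, suppose √34 ∈ Q(√277), say √34 = c + d√277 with c, d ∈ Q. Squaring: 34 = c^2 + 277d^2 + 2cd√277. Since √277 ∉ Q this forces 2cd = 0. If d = 0 then √34 = c ∈ Q, contradicting 34 squarefree > 1. If c = 0 then 34 = 277d^2, so 277·34 = (277d)^2 is a perfect square in Q — but 277·34 = 9418 is not a perfect square (since 277 and 34 are distinct squarefree integers). Contradiction. Hence √34 ∉ Q(√277), so x^2 - 34 stays irreducible over Q(√277) and [Q(√277, √34) : Q(√277)] = 2. By the tower law, [Q(√277, √34) : Q] = 2 · 2 = 4.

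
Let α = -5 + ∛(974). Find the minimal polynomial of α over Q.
m_α(x) = x^3 + 15x^2 + 75x - 849

Set β = α + 5 = ∛(974), so β^3 = 974. Then (α + 5)^3 - 974 = 0, i.e. α is a root of g(x) = (x + 5)^3 - 974 = x^3 + 15x^2 + 75x - 849. Since g(x) = h(x + 5) where h(x) = x^3 - 974, and h is irreducible over Q (because 974 is not a perfect cube, so h has no rational root, and a monic cubic with no rational root is irreducible), g is also irreducible (irreducibility is preserved under the substitution x → x + 5). Hence m_α(x) = x^3 + 15x^2 + 75x - 849.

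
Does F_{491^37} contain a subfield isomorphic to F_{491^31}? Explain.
No: F_{491^31} is not a subfield of F_{491^37}

F_{p^m} embeds in F_{p^n} iff m | n. Here 31 ∤ 37 (since 37 = 1·31 + 6 with remainder 6 ≠ 0), so F_{491^31} is not a subfield of F_{491^37}. Equivalently: if it were, the tower law would give 31 = [F_{491^31}:F_491] dividing [F_{491^37}:F_491] = 37, contradiction.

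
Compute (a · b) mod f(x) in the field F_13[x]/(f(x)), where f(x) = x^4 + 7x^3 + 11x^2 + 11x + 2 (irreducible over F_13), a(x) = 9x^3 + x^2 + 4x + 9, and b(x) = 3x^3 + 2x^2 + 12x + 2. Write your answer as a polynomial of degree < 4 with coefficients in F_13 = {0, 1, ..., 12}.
a · b ≡ 4x^3 + 3x^2 + 10x + 5 (mod f(x))

Multiply in F_13[x]: a(x)·b(x) = (9x^3 + x^2 + 4x + 9)·(3x^3 + 2x^2 + 12x + 2) = x^6 + 8x^5 + 5x^4 + 3x^2 + 12x + 5. This has degree ≥ 4, so divide by f(x) over F_13: x^6 + 8x^5 + 5x^4 + 3x^2 + 12x + 5 = (x^2 + x)·(x^4 + 7x^3 + 11x^2 + 11x + 2) + (4x^3 + 3x^2 + 10x + 5). Hence a·b ≡ 4x^3 + 3x^2 + 10x + 5 (mod f). (F_13[x]/(f) is a field with 13^4 = 28561 elements since f is irreducible of degree 4.)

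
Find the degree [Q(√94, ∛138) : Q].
[Q(√94, ∛138) : Q] = 6

Let L = Q(√94, ∛138). Since Q(√94) ⊂ L and [Q(√94):Q] = 2, the tower law gives 2 | [L:Q]. Likewise Q(∛138) ⊂ L with [Q(∛138):Q] = 3 (because 138 is not a perfect cube), so 3 | [L:Q]. As gcd(2,3) = 1, [L:Q] is divisible by 6. Conversely L is generated over Q by √94 and ∛138, so [L:Q] ≤ 2·3 = 6. Therefore [Q(√94, ∛138) : Q] = 6.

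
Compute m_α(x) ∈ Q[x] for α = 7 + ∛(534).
m_α(x) = x^3 - 21x^2 + 147x - 877

Set β = α - 7 = ∛(534), so β^3 = 534. Then (α - 7)^3 - 534 = 0, i.e. α is a root of g(x) = (x - 7)^3 - 534 = x^3 - 21x^2 + 147x - 877. Since g(x) = h(x - 7) where h(x) = x^3 - 534, and h is irreducible over Q (because 534 is not a perfect cube, so h has no rational root, and a monic cubic with no rational root is irreducible), g is also irreducible (irreducibility is preserved under the substitution x → x - 7). Hence m_α(x) = x^3 - 21x^2 + 147x - 877.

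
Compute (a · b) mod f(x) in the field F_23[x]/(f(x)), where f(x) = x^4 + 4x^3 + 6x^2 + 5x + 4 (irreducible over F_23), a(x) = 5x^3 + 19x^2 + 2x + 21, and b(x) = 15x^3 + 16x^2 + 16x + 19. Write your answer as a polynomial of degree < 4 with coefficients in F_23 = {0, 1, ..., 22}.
a · b ≡ 15x^3 + 17x^2 + 7x + 19 (mod f(x))

Multiply in F_23[x]: a(x)·b(x) = (5x^3 + 19x^2 + 2x + 21)·(15x^3 + 16x^2 + 16x + 19) = 6x^6 + 20x^5 + 10x^3 + 16x^2 + 6x + 8. This has degree ≥ 4, so divide by f(x) over F_23: 6x^6 + 20x^5 + 10x^3 + 16x^2 + 6x + 8 = (6x^2 + 19x + 3)·(x^4 + 4x^3 + 6x^2 + 5x + 4) + (15x^3 + 17x^2 + 7x + 19). Hence a·b ≡ 15x^3 + 17x^2 + 7x + 19 (mod f). (F_23[x]/(f) is a field with 23^4 = 279841 elements since f is irreducible of degree 4.)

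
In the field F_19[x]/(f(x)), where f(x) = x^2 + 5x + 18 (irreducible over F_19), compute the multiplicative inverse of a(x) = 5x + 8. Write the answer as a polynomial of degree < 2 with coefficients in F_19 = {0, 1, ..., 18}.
a(x)^(-1) ≡ 9x + 4 (mod f(x))

Since f is irreducible over F_19, F_19[x]/(f) is a field and a(x) ≠ 0 has an inverse. Apply the extended Euclidean algorithm to f(x) and a(x) in F_19[x]: f(x) = (4x + 6)·a(x) + (8). The last nonzero remainder is the constant 8 = gcd(f, a) in F_19. Back-substituting through the division chain expresses 8 = s(x)·a(x) + t(x)·f(x) with s(x) ≡ 15x + 13 (mod f), so (15x + 13)·a(x) ≡ 8 (mod f). Multiplying by 8^(-1) ≡ 12 in F_19 gives a(x)^(-1) ≡ 12·(15x + 13) ≡ 9x + 4 (mod f). Check: (5x + 8)·(9x + 4) = 7x^2 + 16x + 13 ≡ 1 (mod x^2 + 5x + 18).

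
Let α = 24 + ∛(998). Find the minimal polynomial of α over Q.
m_α(x) = x^3 - 72x^2 + 1728x - 14822

Set β = α - 24 = ∛(998), so β^3 = 998. Then (α - 24)^3 - 998 = 0, i.e. α is a root of g(x) = (x - 24)^3 - 998 = x^3 - 72x^2 + 1728x - 14822. Since g(x) = h(x - 24) where h(x) = x^3 - 998, and h is irreducible over Q (because 998 is not a perfect cube, so h has no rational root, and a monic cubic with no rational root is irreducible), g is also irreducible (irreducibility is preserved under the substitution x → x - 24). Hence m_α(x) = x^3 - 72x^2 + 1728x - 14822.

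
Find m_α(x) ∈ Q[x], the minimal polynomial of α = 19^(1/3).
m_α(x) = x^3 - 19

α satisfies α^3 = 19, so x^3 - 19 annihilates α. By the rational root test, a rational root p/q (in lowest terms) of x^3 - 19 would satisfy p^3 = 19 q^3, forcing q = 1 and p^3 = 19; but 19 is not a perfect cube, contradiction. A monic cubic over Q with no rational root is irreducible (any nontrivial factorization would include a linear factor). Hence x^3 - 19 is the minimal polynomial of α, and in particular [Q(α):Q] = 3.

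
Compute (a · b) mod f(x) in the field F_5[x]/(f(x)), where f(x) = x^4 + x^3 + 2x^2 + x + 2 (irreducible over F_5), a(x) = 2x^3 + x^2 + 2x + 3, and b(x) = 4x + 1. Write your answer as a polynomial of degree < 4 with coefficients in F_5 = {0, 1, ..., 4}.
a · b ≡ 3x^3 + 3x^2 + x + 2 (mod f(x))

Multiply in F_5[x]: a(x)·b(x) = (2x^3 + x^2 + 2x + 3)·(4x + 1) = 3x^4 + x^3 + 4x^2 + 4x + 3. This has degree ≥ 4, so divide by f(x) over F_5: 3x^4 + x^3 + 4x^2 + 4x + 3 = (3)·(x^4 + x^3 + 2x^2 + x + 2) + (3x^3 + 3x^2 + x + 2). Hence a·b ≡ 3x^3 + 3x^2 + x + 2 (mod f). (F_5[x]/(f) is a field with 5^4 = 625 elements since f is irreducible of degree 4.)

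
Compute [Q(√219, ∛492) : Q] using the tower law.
[Q(√219, ∛492) : Q] = 6

Let L = Q(√219, ∛492). Since Q(√219) ⊂ L and [Q(√219):Q] = 2, the tower law gives 2 | [L:Q]. Likewise Q(∛492) ⊂ L with [Q(∛492):Q] = 3 (because 492 is not a perfect cube), so 3 | [L:Q]. As gcd(2,3) = 1, [L:Q] is divisible by 6. Conversely L is generated over Q by √219 and ∛492, so [L:Q] ≤ 2·3 = 6. Therefore [Q(√219, ∛492) : Q] = 6.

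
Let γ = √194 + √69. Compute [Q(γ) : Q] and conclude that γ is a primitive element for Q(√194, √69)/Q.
[Q(γ) : Q] = 4 (equivalently, Q(γ) = Q(√194, √69))

Obviously Q(γ) ⊆ Q(√194, √69), and [Q(√194, √69):Q] = 4 (since 194, 69 are distinct squarefree integers > 1 with 13386 not a perfect square). To show equality we compute the minimal polynomial of γ. From γ = √194 + √69: γ^2 = 194 + 2√(13386) + 69 = 263 + 2√(13386), so γ^2 - 263 = 2√(13386); squaring, (γ^2 - 263)^2 = 4·13386, i.e. γ^4 - 526γ^2 + 69169 - 53544 = 0, i.e. γ^4 - 526γ^2 + 15625 = 0. So γ is a root of x^4 - 526x^2 + 15625. This polynomial is irreducible over Q: it has no rational root (each ±√194 ± √69 is irrational), and any factorization into two quadratics over Q would force √(13386) ∈ Q (pairing opposite roots) or √194, √69 ∈ Q (other pairings), all impossible. Hence [Q(γ):Q] = 4 = [Q(√194, √69):Q], so Q(γ) = Q(√194, √69).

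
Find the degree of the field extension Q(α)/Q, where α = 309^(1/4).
[Q(α):Q] = 4

α is a root of x^4 - 309. By Eisenstein's criterion at the prime p = 3 (which divides the constant term 309 but p^2 = 9 does not, since 309 is squarefree), x^4 - 309 is irreducible over Q. Hence [Q(α):Q] = 4.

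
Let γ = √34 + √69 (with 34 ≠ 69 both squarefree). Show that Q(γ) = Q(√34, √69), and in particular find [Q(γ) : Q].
[Q(γ) : Q] = 4 (equivalently, Q(γ) = Q(√34, √69))

Obviously Q(γ) ⊆ Q(√34, √69), and [Q(√34, √69):Q] = 4 (since 34, 69 are distinct squarefree integers > 1 with 2346 not a perfect square). To show equality we compute the minimal polynomial of γ. From γ = √34 + √69: γ^2 = 34 + 2√(2346) + 69 = 103 + 2√(2346), so γ^2 - 103 = 2√(2346); squaring, (γ^2 - 103)^2 = 4·2346, i.e. γ^4 - 206γ^2 + 10609 - 9384 = 0, i.e. γ^4 - 206γ^2 + 1225 = 0. So γ is a root of x^4 - 206x^2 + 1225. This polynomial is irreducible over Q: it has no rational root (each ±√34 ± √69 is irrational), and any factorization into two quadratics over Q would force √(2346) ∈ Q (pairing opposite roots) or √34, √69 ∈ Q (other pairings), all impossible. Hence [Q(γ):Q] = 4 = [Q(√34, √69):Q], so Q(γ) = Q(√34, √69).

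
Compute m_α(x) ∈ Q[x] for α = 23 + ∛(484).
m_α(x) = x^3 - 69x^2 + 1587x - 12651

Set β = α - 23 = ∛(484), so β^3 = 484. Then (α - 23)^3 - 484 = 0, i.e. α is a root of g(x) = (x - 23)^3 - 484 = x^3 - 69x^2 + 1587x - 12651. Since g(x) = h(x - 23) where h(x) = x^3 - 484, and h is irreducible over Q (because 484 is not a perfect cube, so h has no rational root, and a monic cubic with no rational root is irreducible), g is also irreducible (irreducibility is preserved under the substitution x → x - 23). Hence m_α(x) = x^3 - 69x^2 + 1587x - 12651.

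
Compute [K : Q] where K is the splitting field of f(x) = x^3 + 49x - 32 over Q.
[K : Q] = 6

By the rational root test, any rational root of the monic integer polynomial f(x) = x^3 + 49x - 32 must be an integer dividing the constant term -32, i.e. one of ±{1, 2, 4, 8, 16, 32}. Evaluating: f(1) = 18, f(-1) = -82, f(2) = 74, f(-2) = -138, f(4) = 228, f(-4) = -292, f(8) = 872, f(-8) = -936, f(16) = 4848, f(-16) = -4912, f(32) = 34304, f(-32) = -34368; none is 0, so f has no rational root and is therefore irreducible over Q (a cubic with no linear factor over a field is irreducible). For an irreducible cubic, the Galois group is A_3 or S_3 according as the discriminant disc(f) = -4a^3 - 27b^2 = -4·(49)^3 - 27·(-32)^2 = -498244 is or is not a square in Q. Here disc(f) = -498244 is not a perfect square in Q, so the Galois group of f over Q is not contained in A_3 and must be all of S_3. The splitting field has degree |S_3| = 6 over Q, so [K : Q] = 6.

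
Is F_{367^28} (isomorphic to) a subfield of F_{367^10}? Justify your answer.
No: F_{367^28} is not a subfield of F_{367^10}

F_{p^m} embeds in F_{p^n} iff m | n. Here 28 ∤ 10 (since 10 = 0·28 + 10 with remainder 10 ≠ 0), so F_{367^28} is not a subfield of F_{367^10}. Equivalently: if it were, the tower law would give 28 = [F_{367^28}:F_367] dividing [F_{367^10}:F_367] = 10, contradiction.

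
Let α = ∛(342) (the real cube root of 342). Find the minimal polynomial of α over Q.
m_α(x) = x^3 - 342

α satisfies α^3 = 342, so x^3 - 342 annihilates α. By the rational root test, a rational root p/q (in lowest terms) of x^3 - 342 would satisfy p^3 = 342 q^3, forcing q = 1 and p^3 = 342; but 342 is not a perfect cube, contradiction. A monic cubic over Q with no rational root is irreducible (any nontrivial factorization would include a linear factor). Hence x^3 - 342 is the minimal polynomial of α, and in particular [Q(α):Q] = 3.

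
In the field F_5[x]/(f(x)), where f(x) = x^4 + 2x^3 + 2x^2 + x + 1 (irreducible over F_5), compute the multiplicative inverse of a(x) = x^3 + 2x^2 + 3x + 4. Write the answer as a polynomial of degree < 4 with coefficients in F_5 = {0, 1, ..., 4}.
a(x)^(-1) ≡ x^3 + 3x^2 + 2x + 1 (mod f(x))

Since f is irreducible over F_5, F_5[x]/(f) is a field and a(x) ≠ 0 has an inverse. Apply the extended Euclidean algorithm to f(x) and a(x) in F_5[x]: f(x) = (x)·a(x) + (4x^2 + 2x + 1);  a(x) = (4x + 1)·(4x^2 + 2x + 1) + (2x + 3);  (4x^2 + 2x + 1) = (2x + 3)·(2x + 3) + (2). The last nonzero remainder is the constant 2 = gcd(f, a) in F_5. Back-substituting through the division chain expresses 2 = s(x)·a(x) + t(x)·f(x) with s(x) ≡ 2x^3 + x^2 + 4x + 2 (mod f), so (2x^3 + x^2 + 4x + 2)·a(x) ≡ 2 (mod f). Multiplying by 2^(-1) ≡ 3 in F_5 gives a(x)^(-1) ≡ 3·(2x^3 + x^2 + 4x + 2) ≡ x^3 + 3x^2 + 2x + 1 (mod f). Check: (x^3 + 2x^2 + 3x + 4)·(x^3 + 3x^2 + 2x + 1) = x^6 + x^4 + 3x^3 + x + 4 ≡ 1 (mod x^4 + 2x^3 + 2x^2 + x + 1).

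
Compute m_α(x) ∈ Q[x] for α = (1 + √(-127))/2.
m_α(x) = x^2 - x + 32

From 2α - 1 = √(-127), squaring gives (2α - 1)^2 = -127, i.e. 4α^2 - 4α + 1 = -127, so α^2 - α + (1 + 127)/4 = 0. Since -127 ≡ 1 (mod 4), (1 + 127)/4 = 32 ∈ Z. The polynomial x^2 - x + 32 has discriminant 1 - 4·(32) = -127, which is not a perfect square in Q (d = -127 is squarefree and ≠ 1), so x^2 - x + 32 is irreducible over Q. It is the minimal polynomial of α.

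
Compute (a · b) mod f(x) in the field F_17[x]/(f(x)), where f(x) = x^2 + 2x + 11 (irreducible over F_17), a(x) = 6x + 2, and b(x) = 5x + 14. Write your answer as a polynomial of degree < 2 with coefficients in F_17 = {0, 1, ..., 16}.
a · b ≡ 4 (mod f(x))

Multiply in F_17[x]: a(x)·b(x) = (6x + 2)·(5x + 14) = 13x^2 + 9x + 11. This has degree ≥ 2, so divide by f(x) over F_17: 13x^2 + 9x + 11 = (13)·(x^2 + 2x + 11) + (4). Hence a·b ≡ 4 (mod f). (F_17[x]/(f) is a field with 17^2 = 289 elements since f is irreducible of degree 2.)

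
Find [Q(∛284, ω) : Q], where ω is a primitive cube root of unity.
[Q(∛284, ω) : Q] = 6

[Q(∛284):Q] = 3 (min poly x^3 - 284, irreducible since 284 is not a perfect cube). [Q(ω):Q] = 2 (min poly x^2 + x + 1). Since Q(∛284) ⊂ R and ω ∉ R, we have ω ∉ Q(∛284), so x^2 + x + 1 remains irreducible over Q(∛284) and [Q(∛284, ω) : Q(∛284)] = 2. By the tower law, [Q(∛284, ω) : Q] = 3 · 2 = 6. (In fact Q(∛284, ω) is the splitting field of x^3 - 284 over Q.)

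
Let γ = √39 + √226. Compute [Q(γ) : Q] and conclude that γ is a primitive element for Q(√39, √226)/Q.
[Q(γ) : Q] = 4 (equivalently, Q(γ) = Q(√39, √226))

Obviously Q(γ) ⊆ Q(√39, √226), and [Q(√39, √226):Q] = 4 (since 39, 226 are distinct squarefree integers > 1 with 8814 not a perfect square). To show equality we compute the minimal polynomial of γ. From γ = √39 + √226: γ^2 = 39 + 2√(8814) + 226 = 265 + 2√(8814), so γ^2 - 265 = 2√(8814); squaring, (γ^2 - 265)^2 = 4·8814, i.e. γ^4 - 530γ^2 + 70225 - 35256 = 0, i.e. γ^4 - 530γ^2 + 34969 = 0. So γ is a root of x^4 - 530x^2 + 34969. This polynomial is irreducible over Q: it has no rational root (each ±√39 ± √226 is irrational), and any factorization into two quadratics over Q would force √(8814) ∈ Q (pairing opposite roots) or √39, √226 ∈ Q (other pairings), all impossible. Hence [Q(γ):Q] = 4 = [Q(√39, √226):Q], so Q(γ) = Q(√39, √226).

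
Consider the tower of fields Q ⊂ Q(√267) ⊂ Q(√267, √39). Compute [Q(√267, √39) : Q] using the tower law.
[Q(√267, √39) : Q] = 4

[Q(√267):Q] = 2 (min poly x^2 - 267, irreducible since 267 is squarefree > 1). For the top step, suppose √39 ∈ Q(√267), say √39 = c + d√267 with c, d ∈ Q. Squaring: 39 = c^2 + 267d^2 + 2cd√267. Since √267 ∉ Q this forces 2cd = 0. If d = 0 then √39 = c ∈ Q, contradicting 39 squarefree > 1. If c = 0 then 39 = 267d^2, so 267·39 = (267d)^2 is a perfect square in Q — but 267·39 = 10413 is not a perfect square (since 267 and 39 are distinct squarefree integers). Contradiction. Hence √39 ∉ Q(√267), so x^2 - 39 stays irreducible over Q(√267) and [Q(√267, √39) : Q(√267)] = 2. By the tower law, [Q(√267, √39) : Q] = 2 · 2 = 4.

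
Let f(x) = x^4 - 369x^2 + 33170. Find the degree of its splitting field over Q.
[K : Q] = 4

Solving the quadratic in x^2: x^2 = (369 ± √(369^2 - 4·33170))/2 = (369 ± √3481)/2 = (369 ± 59)/2, giving x^2 = 155 or x^2 = 214. So f(x) = (x^2 - 155)(x^2 - 214) and the roots of f are ±√155, ±√214. Hence the splitting field is K = Q(√155, √214). Since 155 and 214 are distinct squarefree integers > 1, their product 33170 is not a perfect square, so √214 ∉ Q(√155). By the tower law [K:Q] = [Q(√155,√214):Q(√155)] · [Q(√155):Q] = 2 · 2 = 4.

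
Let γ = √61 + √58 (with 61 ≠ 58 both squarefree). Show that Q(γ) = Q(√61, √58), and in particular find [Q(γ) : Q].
[Q(γ) : Q] = 4 (equivalently, Q(γ) = Q(√61, √58))

Obviously Q(γ) ⊆ Q(√61, √58), and [Q(√61, √58):Q] = 4 (since 61, 58 are distinct squarefree integers > 1 with 3538 not a perfect square). To show equality we compute the minimal polynomial of γ. From γ = √61 + √58: γ^2 = 61 + 2√(3538) + 58 = 119 + 2√(3538), so γ^2 - 119 = 2√(3538); squaring, (γ^2 - 119)^2 = 4·3538, i.e. γ^4 - 238γ^2 + 14161 - 14152 = 0, i.e. γ^4 - 238γ^2 + 9 = 0. So γ is a root of x^4 - 238x^2 + 9. This polynomial is irreducible over Q: it has no rational root (each ±√61 ± √58 is irrational), and any factorization into two quadratics over Q would force √(3538) ∈ Q (pairing opposite roots) or √61, √58 ∈ Q (other pairings), all impossible. Hence [Q(γ):Q] = 4 = [Q(√61, √58):Q], so Q(γ) = Q(√61, √58).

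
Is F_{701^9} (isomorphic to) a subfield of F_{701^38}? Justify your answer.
No: F_{701^9} is not a subfield of F_{701^38}

F_{p^m} embeds in F_{p^n} iff m | n. Here 9 ∤ 38 (since 38 = 4·9 + 2 with remainder 2 ≠ 0), so F_{701^9} is not a subfield of F_{701^38}. Equivalently: if it were, the tower law would give 9 = [F_{701^9}:F_701] dividing [F_{701^38}:F_701] = 38, contradiction.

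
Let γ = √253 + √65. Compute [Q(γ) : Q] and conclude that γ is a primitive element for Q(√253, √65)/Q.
[Q(γ) : Q] = 4 (equivalently, Q(γ) = Q(√253, √65))

Obviously Q(γ) ⊆ Q(√253, √65), and [Q(√253, √65):Q] = 4 (since 253, 65 are distinct squarefree integers > 1 with 16445 not a perfect square). To show equality we compute the minimal polynomial of γ. From γ = √253 + √65: γ^2 = 253 + 2√(16445) + 65 = 318 + 2√(16445), so γ^2 - 318 = 2√(16445); squaring, (γ^2 - 318)^2 = 4·16445, i.e. γ^4 - 636γ^2 + 101124 - 65780 = 0, i.e. γ^4 - 636γ^2 + 35344 = 0. So γ is a root of x^4 - 636x^2 + 35344. This polynomial is irreducible over Q: it has no rational root (each ±√253 ± √65 is irrational), and any factorization into two quadratics over Q would force √(16445) ∈ Q (pairing opposite roots) or √253, √65 ∈ Q (other pairings), all impossible. Hence [Q(γ):Q] = 4 = [Q(√253, √65):Q], so Q(γ) = Q(√253, √65).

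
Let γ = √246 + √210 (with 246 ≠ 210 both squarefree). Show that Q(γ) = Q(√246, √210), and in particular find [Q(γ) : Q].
[Q(γ) : Q] = 4 (equivalently, Q(γ) = Q(√246, √210))

Obviously Q(γ) ⊆ Q(√246, √210), and [Q(√246, √210):Q] = 4 (since 246, 210 are distinct squarefree integers > 1 with 51660 not a perfect square). To show equality we compute the minimal polynomial of γ. From γ = √246 + √210: γ^2 = 246 + 2√(51660) + 210 = 456 + 2√(51660), so γ^2 - 456 = 2√(51660); squaring, (γ^2 - 456)^2 = 4·51660, i.e. γ^4 - 912γ^2 + 207936 - 206640 = 0, i.e. γ^4 - 912γ^2 + 1296 = 0. So γ is a root of x^4 - 912x^2 + 1296. This polynomial is irreducible over Q: it has no rational root (each ±√246 ± √210 is irrational), and any factorization into two quadratics over Q would force √(51660) ∈ Q (pairing opposite roots) or √246, √210 ∈ Q (other pairings), all impossible. Hence [Q(γ):Q] = 4 = [Q(√246, √210):Q], so Q(γ) = Q(√246, √210).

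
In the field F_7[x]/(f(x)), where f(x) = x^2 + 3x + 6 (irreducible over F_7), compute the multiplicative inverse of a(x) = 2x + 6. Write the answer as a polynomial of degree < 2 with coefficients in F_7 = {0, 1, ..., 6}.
a(x)^(-1) ≡ 4x (mod f(x))

Since f is irreducible over F_7, F_7[x]/(f) is a field and a(x) ≠ 0 has an inverse. Apply the extended Euclidean algorithm to f(x) and a(x) in F_7[x]: f(x) = (4x)·a(x) + (6). The last nonzero remainder is the constant 6 = gcd(f, a) in F_7. Back-substituting through the division chain expresses 6 = s(x)·a(x) + t(x)·f(x) with s(x) ≡ 3x (mod f), so (3x)·a(x) ≡ 6 (mod f). Multiplying by 6^(-1) ≡ 6 in F_7 gives a(x)^(-1) ≡ 6·(3x) ≡ 4x (mod f). Check: (2x + 6)·(4x) = x^2 + 3x ≡ 1 (mod x^2 + 3x + 6).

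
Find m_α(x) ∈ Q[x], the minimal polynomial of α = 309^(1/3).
m_α(x) = x^3 - 309

α satisfies α^3 = 309, so x^3 - 309 annihilates α. By the rational root test, a rational root p/q (in lowest terms) of x^3 - 309 would satisfy p^3 = 309 q^3, forcing q = 1 and p^3 = 309; but 309 is not a perfect cube, contradiction. A monic cubic over Q with no rational root is irreducible (any nontrivial factorization would include a linear factor). Hence x^3 - 309 is the minimal polynomial of α, and in particular [Q(α):Q] = 3.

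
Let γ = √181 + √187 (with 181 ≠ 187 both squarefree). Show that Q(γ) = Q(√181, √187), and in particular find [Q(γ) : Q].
[Q(γ) : Q] = 4 (equivalently, Q(γ) = Q(√181, √187))

Obviously Q(γ) ⊆ Q(√181, √187), and [Q(√181, √187):Q] = 4 (since 181, 187 are distinct squarefree integers > 1 with 33847 not a perfect square). To show equality we compute the minimal polynomial of γ. From γ = √181 + √187: γ^2 = 181 + 2√(33847) + 187 = 368 + 2√(33847), so γ^2 - 368 = 2√(33847); squaring, (γ^2 - 368)^2 = 4·33847, i.e. γ^4 - 736γ^2 + 135424 - 135388 = 0, i.e. γ^4 - 736γ^2 + 36 = 0. So γ is a root of x^4 - 736x^2 + 36. This polynomial is irreducible over Q: it has no rational root (each ±√181 ± √187 is irrational), and any factorization into two quadratics over Q would force √(33847) ∈ Q (pairing opposite roots) or √181, √187 ∈ Q (other pairings), all impossible. Hence [Q(γ):Q] = 4 = [Q(√181, √187):Q], so Q(γ) = Q(√181, √187).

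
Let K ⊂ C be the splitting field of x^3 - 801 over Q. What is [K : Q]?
[K : Q] = 6

The roots of x^3 - 801 are ∛801, ω∛801, ω^2∛801 where ω = e^(2πi/3) is a primitive cube root of unity, so K = Q(∛801, ω). Now [Q(∛801):Q] = 3 (since 801 is not a perfect cube, x^3 - 801 is irreducible) and [Q(ω):Q] = 2. Both 2 and 3 divide [K:Q], and [K:Q] ≤ 3·2 = 6, so [K:Q] = 6. (Equivalently: Q(∛801) ⊂ R but ω ∉ R, so [K : Q(∛801)] = 2.)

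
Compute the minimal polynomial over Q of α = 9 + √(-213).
m_α(x) = x^2 - 18x + 294

From α - 9 = √(-213), squaring gives (α - 9)^2 = -213, i.e. α^2 - 18α + 81 = -213, so α^2 - 18α + 294 = 0. The discriminant of x^2 - 18x + 294 is (-18)^2 - 4·(294) = 324 - 1176 = -852, and 4·(-213) is not a perfect square in Q since -213 is squarefree and ≠ 1. Hence x^2 - 18x + 294 is irreducible over Q and is the minimal polynomial of α.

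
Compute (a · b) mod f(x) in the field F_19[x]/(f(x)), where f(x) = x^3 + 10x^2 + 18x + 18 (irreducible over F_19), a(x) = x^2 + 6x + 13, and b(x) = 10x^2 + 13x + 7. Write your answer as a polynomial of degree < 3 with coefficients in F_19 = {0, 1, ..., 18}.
a · b ≡ x^2 + 4x + 7 (mod f(x))

Multiply in F_19[x]: a(x)·b(x) = (x^2 + 6x + 13)·(10x^2 + 13x + 7) = 10x^4 + 16x^3 + 6x^2 + 2x + 15. This has degree ≥ 3, so divide by f(x) over F_19: 10x^4 + 16x^3 + 6x^2 + 2x + 15 = (10x + 11)·(x^3 + 10x^2 + 18x + 18) + (x^2 + 4x + 7). Hence a·b ≡ x^2 + 4x + 7 (mod f). (F_19[x]/(f) is a field with 19^3 = 6859 elements since f is irreducible of degree 3.)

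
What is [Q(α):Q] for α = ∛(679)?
[Q(α):Q] = 3

The minimal polynomial of α is x^3 - 679, irreducible over Q since 679 is not a perfect cube (so x^3 - 679 has no rational root). Hence [Q(α):Q] = deg(m_α) = 3.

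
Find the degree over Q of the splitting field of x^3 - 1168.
[K : Q] = 6

The roots of x^3 - 1168 are ∛1168, ω∛1168, ω^2∛1168 where ω = e^(2πi/3) is a primitive cube root of unity, so K = Q(∛1168, ω). Now [Q(∛1168):Q] = 3 (since 1168 is not a perfect cube, x^3 - 1168 is irreducible) and [Q(ω):Q] = 2. Both 2 and 3 divide [K:Q], and [K:Q] ≤ 3·2 = 6, so [K:Q] = 6. (Equivalently: Q(∛1168) ⊂ R but ω ∉ R, so [K : Q(∛1168)] = 2.)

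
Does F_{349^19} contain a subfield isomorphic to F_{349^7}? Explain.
No: F_{349^7} is not a subfield of F_{349^19}

F_{p^m} embeds in F_{p^n} iff m | n. Here 7 ∤ 19 (since 19 = 2·7 + 5 with remainder 5 ≠ 0), so F_{349^7} is not a subfield of F_{349^19}. Equivalently: if it were, the tower law would give 7 = [F_{349^7}:F_349] dividing [F_{349^19}:F_349] = 19, contradiction.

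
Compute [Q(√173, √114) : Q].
[Q(√173, √114) : Q] = 4

[Q(√173):Q] = 2 (min poly x^2 - 173, irreducible since 173 is squarefree > 1). For the top step, suppose √114 ∈ Q(√173), say √114 = c + d√173 with c, d ∈ Q. Squaring: 114 = c^2 + 173d^2 + 2cd√173. Since √173 ∉ Q this forces 2cd = 0. If d = 0 then √114 = c ∈ Q, contradicting 114 squarefree > 1. If c = 0 then 114 = 173d^2, so 173·114 = (173d)^2 is a perfect square in Q — but 173·114 = 19722 is not a perfect square (since 173 and 114 are distinct squarefree integers). Contradiction. Hence √114 ∉ Q(√173), so x^2 - 114 stays irreducible over Q(√173) and [Q(√173, √114) : Q(√173)] = 2. By the tower law, [Q(√173, √114) : Q] = 2 · 2 = 4.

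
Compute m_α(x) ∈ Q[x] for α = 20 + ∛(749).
m_α(x) = x^3 - 60x^2 + 1200x - 8749

Set β = α - 20 = ∛(749), so β^3 = 749. Then (α - 20)^3 - 749 = 0, i.e. α is a root of g(x) = (x - 20)^3 - 749 = x^3 - 60x^2 + 1200x - 8749. Since g(x) = h(x - 20) where h(x) = x^3 - 749, and h is irreducible over Q (because 749 is not a perfect cube, so h has no rational root, and a monic cubic with no rational root is irreducible), g is also irreducible (irreducibility is preserved under the substitution x → x - 20). Hence m_α(x) = x^3 - 60x^2 + 1200x - 8749.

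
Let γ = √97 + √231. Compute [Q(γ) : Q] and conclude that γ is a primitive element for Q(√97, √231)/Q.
[Q(γ) : Q] = 4 (equivalently, Q(γ) = Q(√97, √231))

Obviously Q(γ) ⊆ Q(√97, √231), and [Q(√97, √231):Q] = 4 (since 97, 231 are distinct squarefree integers > 1 with 22407 not a perfect square). To show equality we compute the minimal polynomial of γ. From γ = √97 + √231: γ^2 = 97 + 2√(22407) + 231 = 328 + 2√(22407), so γ^2 - 328 = 2√(22407); squaring, (γ^2 - 328)^2 = 4·22407, i.e. γ^4 - 656γ^2 + 107584 - 89628 = 0, i.e. γ^4 - 656γ^2 + 17956 = 0. So γ is a root of x^4 - 656x^2 + 17956. This polynomial is irreducible over Q: it has no rational root (each ±√97 ± √231 is irrational), and any factorization into two quadratics over Q would force √(22407) ∈ Q (pairing opposite roots) or √97, √231 ∈ Q (other pairings), all impossible. Hence [Q(γ):Q] = 4 = [Q(√97, √231):Q], so Q(γ) = Q(√97, √231).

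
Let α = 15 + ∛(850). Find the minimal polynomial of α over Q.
m_α(x) = x^3 - 45x^2 + 675x - 4225

Set β = α - 15 = ∛(850), so β^3 = 850. Then (α - 15)^3 - 850 = 0, i.e. α is a root of g(x) = (x - 15)^3 - 850 = x^3 - 45x^2 + 675x - 4225. Since g(x) = h(x - 15) where h(x) = x^3 - 850, and h is irreducible over Q (because 850 is not a perfect cube, so h has no rational root, and a monic cubic with no rational root is irreducible), g is also irreducible (irreducibility is preserved under the substitution x → x - 15). Hence m_α(x) = x^3 - 45x^2 + 675x - 4225.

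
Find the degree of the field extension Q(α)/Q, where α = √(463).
[Q(α):Q] = 2

[Q(α):Q] equals the degree of the minimal polynomial of α. Here α^2 = 463 and x^2 - 463 is irreducible (d = 463 is squarefree, ≠ 1, hence not a square), so deg(m_α) = 2. Thus [Q(α):Q] = 2.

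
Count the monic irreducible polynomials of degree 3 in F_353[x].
There are 14662208 monic irreducible polynomials of degree 3 over F_353

Each element of F_{353^3} that lies in no proper subfield is a root of exactly one monic irreducible of degree 3 over F_353, and each such polynomial has 3 distinct roots in F_{353^3}. By Möbius inversion the count is N_353(3) = (1/3) Σ_{d|3} μ(3/d) · 353^d = (1/3)(μ(3)·353^1 + μ(1)·353^3) = 43986624/3 = 14662208.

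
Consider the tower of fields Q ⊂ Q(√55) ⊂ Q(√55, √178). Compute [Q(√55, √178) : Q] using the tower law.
[Q(√55, √178) : Q] = 4

[Q(√55):Q] = 2 (min poly x^2 - 55, irreducible since 55 is squarefree > 1). For the top step, suppose √178 ∈ Q(√55), say √178 = c + d√55 with c, d ∈ Q. Squaring: 178 = c^2 + 55d^2 + 2cd√55. Since √55 ∉ Q this forces 2cd = 0. If d = 0 then √178 = c ∈ Q, contradicting 178 squarefree > 1. If c = 0 then 178 = 55d^2, so 55·178 = (55d)^2 is a perfect square in Q — but 55·178 = 9790 is not a perfect square (since 55 and 178 are distinct squarefree integers). Contradiction. Hence √178 ∉ Q(√55), so x^2 - 178 stays irreducible over Q(√55) and [Q(√55, √178) : Q(√55)] = 2. By the tower law, [Q(√55, √178) : Q] = 2 · 2 = 4.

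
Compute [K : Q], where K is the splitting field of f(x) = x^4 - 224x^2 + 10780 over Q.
[K : Q] = 4

Solving the quadratic in x^2: x^2 = (224 ± √(224^2 - 4·10780))/2 = (224 ± √7056)/2 = (224 ± 84)/2, giving x^2 = 70 or x^2 = 154. So f(x) = (x^2 - 70)(x^2 - 154) and the roots of f are ±√70, ±√154. Hence the splitting field is K = Q(√70, √154). Since 70 and 154 are distinct squarefree integers > 1, their product 10780 is not a perfect square, so √154 ∉ Q(√70). By the tower law [K:Q] = [Q(√70,√154):Q(√70)] · [Q(√70):Q] = 2 · 2 = 4.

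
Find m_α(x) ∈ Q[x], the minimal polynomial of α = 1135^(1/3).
m_α(x) = x^3 - 1135

α satisfies α^3 = 1135, so x^3 - 1135 annihilates α. By the rational root test, a rational root p/q (in lowest terms) of x^3 - 1135 would satisfy p^3 = 1135 q^3, forcing q = 1 and p^3 = 1135; but 1135 is not a perfect cube, contradiction. A monic cubic over Q with no rational root is irreducible (any nontrivial factorization would include a linear factor). Hence x^3 - 1135 is the minimal polynomial of α, and in particular [Q(α):Q] = 3.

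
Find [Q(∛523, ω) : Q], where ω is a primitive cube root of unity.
[Q(∛523, ω) : Q] = 6

[Q(∛523):Q] = 3 (min poly x^3 - 523, irreducible since 523 is not a perfect cube). [Q(ω):Q] = 2 (min poly x^2 + x + 1). Since Q(∛523) ⊂ R and ω ∉ R, we have ω ∉ Q(∛523), so x^2 + x + 1 remains irreducible over Q(∛523) and [Q(∛523, ω) : Q(∛523)] = 2. By the tower law, [Q(∛523, ω) : Q] = 3 · 2 = 6. (In fact Q(∛523, ω) is the splitting field of x^3 - 523 over Q.)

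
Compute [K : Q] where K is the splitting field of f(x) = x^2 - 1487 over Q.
[K : Q] = 2

f(x) = x^2 - 1487 factors as (x - √1487)(x + √1487). The splitting field is K = Q(√1487). Since 1487 is squarefree and > 1, it is not a perfect square, so x^2 - 1487 is irreducible over Q and [Q(√1487) : Q] = 2. Hence [K : Q] = 2.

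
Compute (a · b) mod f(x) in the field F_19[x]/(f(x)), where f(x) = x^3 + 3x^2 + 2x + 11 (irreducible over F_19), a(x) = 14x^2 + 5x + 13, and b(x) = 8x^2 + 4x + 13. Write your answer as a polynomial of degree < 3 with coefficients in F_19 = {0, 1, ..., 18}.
a · b ≡ 4x^2 + 11x + 16 (mod f(x))

Multiply in F_19[x]: a(x)·b(x) = (14x^2 + 5x + 13)·(8x^2 + 4x + 13) = 17x^4 + x^3 + 2x^2 + 3x + 17. This has degree ≥ 3, so divide by f(x) over F_19: 17x^4 + x^3 + 2x^2 + 3x + 17 = (17x + 7)·(x^3 + 3x^2 + 2x + 11) + (4x^2 + 11x + 16). Hence a·b ≡ 4x^2 + 11x + 16 (mod f). (F_19[x]/(f) is a field with 19^3 = 6859 elements since f is irreducible of degree 3.)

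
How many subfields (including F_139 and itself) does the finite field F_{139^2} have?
F_{139^2} has 2 subfields

The subfields of F_{p^n} are exactly the fields F_{p^d} for d | n (each is the fixed field of the unique index-d subgroup of Gal(F_{p^n}/F_p) ≅ Z/nZ). The divisors of n = 2 are {1, 2}, giving 2 subfields: F_{139^1}, F_{139^2}.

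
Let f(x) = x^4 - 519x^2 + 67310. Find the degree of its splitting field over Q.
[K : Q] = 4

Solving the quadratic in x^2: x^2 = (519 ± √(519^2 - 4·67310))/2 = (519 ± √121)/2 = (519 ± 11)/2, giving x^2 = 254 or x^2 = 265. So f(x) = (x^2 - 254)(x^2 - 265) and the roots of f are ±√254, ±√265. Hence the splitting field is K = Q(√254, √265). Since 254 and 265 are distinct squarefree integers > 1, their product 67310 is not a perfect square, so √265 ∉ Q(√254). By the tower law [K:Q] = [Q(√254,√265):Q(√254)] · [Q(√254):Q] = 2 · 2 = 4.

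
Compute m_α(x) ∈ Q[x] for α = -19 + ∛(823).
m_α(x) = x^3 + 57x^2 + 1083x + 6036

Set β = α + 19 = ∛(823), so β^3 = 823. Then (α + 19)^3 - 823 = 0, i.e. α is a root of g(x) = (x + 19)^3 - 823 = x^3 + 57x^2 + 1083x + 6036. Since g(x) = h(x + 19) where h(x) = x^3 - 823, and h is irreducible over Q (because 823 is not a perfect cube, so h has no rational root, and a monic cubic with no rational root is irreducible), g is also irreducible (irreducibility is preserved under the substitution x → x + 19). Hence m_α(x) = x^3 + 57x^2 + 1083x + 6036.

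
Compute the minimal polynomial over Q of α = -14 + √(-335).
m_α(x) = x^2 + 28x + 531

From α + 14 = √(-335), squaring gives (α + 14)^2 = -335, i.e. α^2 + 28α + 196 = -335, so α^2 + 28α + 531 = 0. The discriminant of x^2 + 28x + 531 is (28)^2 - 4·(531) = 784 - 2124 = -1340, and 4·(-335) is not a perfect square in Q since -335 is squarefree and ≠ 1. Hence x^2 + 28x + 531 is irreducible over Q and is the minimal polynomial of α.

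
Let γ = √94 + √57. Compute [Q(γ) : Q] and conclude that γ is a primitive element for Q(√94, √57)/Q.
[Q(γ) : Q] = 4 (equivalently, Q(γ) = Q(√94, √57))

Obviously Q(γ) ⊆ Q(√94, √57), and [Q(√94, √57):Q] = 4 (since 94, 57 are distinct squarefree integers > 1 with 5358 not a perfect square). To show equality we compute the minimal polynomial of γ. From γ = √94 + √57: γ^2 = 94 + 2√(5358) + 57 = 151 + 2√(5358), so γ^2 - 151 = 2√(5358); squaring, (γ^2 - 151)^2 = 4·5358, i.e. γ^4 - 302γ^2 + 22801 - 21432 = 0, i.e. γ^4 - 302γ^2 + 1369 = 0. So γ is a root of x^4 - 302x^2 + 1369. This polynomial is irreducible over Q: it has no rational root (each ±√94 ± √57 is irrational), and any factorization into two quadratics over Q would force √(5358) ∈ Q (pairing opposite roots) or √94, √57 ∈ Q (other pairings), all impossible. Hence [Q(γ):Q] = 4 = [Q(√94, √57):Q], so Q(γ) = Q(√94, √57).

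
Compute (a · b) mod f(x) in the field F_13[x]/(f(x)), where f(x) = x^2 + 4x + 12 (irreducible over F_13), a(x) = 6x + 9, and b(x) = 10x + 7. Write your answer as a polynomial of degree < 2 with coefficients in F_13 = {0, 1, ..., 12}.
a · b ≡ 9x + 6 (mod f(x))

Multiply in F_13[x]: a(x)·b(x) = (6x + 9)·(10x + 7) = 8x^2 + 2x + 11. This has degree ≥ 2, so divide by f(x) over F_13: 8x^2 + 2x + 11 = (8)·(x^2 + 4x + 12) + (9x + 6). Hence a·b ≡ 9x + 6 (mod f). (F_13[x]/(f) is a field with 13^2 = 169 elements since f is irreducible of degree 2.)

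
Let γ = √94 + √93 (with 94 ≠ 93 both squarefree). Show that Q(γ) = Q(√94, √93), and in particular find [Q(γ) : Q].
[Q(γ) : Q] = 4 (equivalently, Q(γ) = Q(√94, √93))

Obviously Q(γ) ⊆ Q(√94, √93), and [Q(√94, √93):Q] = 4 (since 94, 93 are distinct squarefree integers > 1 with 8742 not a perfect square). To show equality we compute the minimal polynomial of γ. From γ = √94 + √93: γ^2 = 94 + 2√(8742) + 93 = 187 + 2√(8742), so γ^2 - 187 = 2√(8742); squaring, (γ^2 - 187)^2 = 4·8742, i.e. γ^4 - 374γ^2 + 34969 - 34968 = 0, i.e. γ^4 - 374γ^2 + 1 = 0. So γ is a root of x^4 - 374x^2 + 1. This polynomial is irreducible over Q: it has no rational root (each ±√94 ± √93 is irrational), and any factorization into two quadratics over Q would force √(8742) ∈ Q (pairing opposite roots) or √94, √93 ∈ Q (other pairings), all impossible. Hence [Q(γ):Q] = 4 = [Q(√94, √93):Q], so Q(γ) = Q(√94, √93).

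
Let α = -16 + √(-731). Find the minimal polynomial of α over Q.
m_α(x) = x^2 + 32x + 987

From α + 16 = √(-731), squaring gives (α + 16)^2 = -731, i.e. α^2 + 32α + 256 = -731, so α^2 + 32α + 987 = 0. The discriminant of x^2 + 32x + 987 is (32)^2 - 4·(987) = 1024 - 3948 = -2924, and 4·(-731) is not a perfect square in Q since -731 is squarefree and ≠ 1. Hence x^2 + 32x + 987 is irreducible over Q and is the minimal polynomial of α.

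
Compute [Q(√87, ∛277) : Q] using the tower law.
[Q(√87, ∛277) : Q] = 6

Let L = Q(√87, ∛277). Since Q(√87) ⊂ L and [Q(√87):Q] = 2, the tower law gives 2 | [L:Q]. Likewise Q(∛277) ⊂ L with [Q(∛277):Q] = 3 (because 277 is not a perfect cube), so 3 | [L:Q]. As gcd(2,3) = 1, [L:Q] is divisible by 6. Conversely L is generated over Q by √87 and ∛277, so [L:Q] ≤ 2·3 = 6. Therefore [Q(√87, ∛277) : Q] = 6.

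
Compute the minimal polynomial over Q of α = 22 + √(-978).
m_α(x) = x^2 - 44x + 1462

From α - 22 = √(-978), squaring gives (α - 22)^2 = -978, i.e. α^2 - 44α + 484 = -978, so α^2 - 44α + 1462 = 0. The discriminant of x^2 - 44x + 1462 is (-44)^2 - 4·(1462) = 1936 - 5848 = -3912, and 4·(-978) is not a perfect square in Q since -978 is squarefree and ≠ 1. Hence x^2 - 44x + 1462 is irreducible over Q and is the minimal polynomial of α.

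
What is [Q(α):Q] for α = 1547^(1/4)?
[Q(α):Q] = 4

α is a root of x^4 - 1547. By Eisenstein's criterion at the prime p = 7 (which divides the constant term 1547 but p^2 = 49 does not, since 1547 is squarefree), x^4 - 1547 is irreducible over Q. Hence [Q(α):Q] = 4.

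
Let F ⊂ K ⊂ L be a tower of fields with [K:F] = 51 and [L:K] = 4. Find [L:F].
[L:F] = 204

The tower law says that for any tower of field extensions F ⊂ K ⊂ L with finite degrees, [L:F] = [L:K] · [K:F]. Here this gives [L:F] = 4 · 51 = 204.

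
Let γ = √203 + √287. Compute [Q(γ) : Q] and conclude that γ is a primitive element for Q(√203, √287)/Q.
[Q(γ) : Q] = 4 (equivalently, Q(γ) = Q(√203, √287))

Obviously Q(γ) ⊆ Q(√203, √287), and [Q(√203, √287):Q] = 4 (since 203, 287 are distinct squarefree integers > 1 with 58261 not a perfect square). To show equality we compute the minimal polynomial of γ. From γ = √203 + √287: γ^2 = 203 + 2√(58261) + 287 = 490 + 2√(58261), so γ^2 - 490 = 2√(58261); squaring, (γ^2 - 490)^2 = 4·58261, i.e. γ^4 - 980γ^2 + 240100 - 233044 = 0, i.e. γ^4 - 980γ^2 + 7056 = 0. So γ is a root of x^4 - 980x^2 + 7056. This polynomial is irreducible over Q: it has no rational root (each ±√203 ± √287 is irrational), and any factorization into two quadratics over Q would force √(58261) ∈ Q (pairing opposite roots) or √203, √287 ∈ Q (other pairings), all impossible. Hence [Q(γ):Q] = 4 = [Q(√203, √287):Q], so Q(γ) = Q(√203, √287).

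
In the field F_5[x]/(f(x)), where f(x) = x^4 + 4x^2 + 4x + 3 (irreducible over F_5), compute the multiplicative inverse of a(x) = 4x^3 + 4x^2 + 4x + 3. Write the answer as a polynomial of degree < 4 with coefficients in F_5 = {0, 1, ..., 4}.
a(x)^(-1) ≡ x^3 + x^2 + 2x + 2 (mod f(x))

Since f is irreducible over F_5, F_5[x]/(f) is a field and a(x) ≠ 0 has an inverse. Apply the extended Euclidean algorithm to f(x) and a(x) in F_5[x]: f(x) = (4x + 1)·a(x) + (4x^2 + 3x);  a(x) = (x + 4)·(4x^2 + 3x) + (2x + 3);  (4x^2 + 3x) = (2x + 1)·(2x + 3) + (2). The last nonzero remainder is the constant 2 = gcd(f, a) in F_5. Back-substituting through the division chain expresses 2 = s(x)·a(x) + t(x)·f(x) with s(x) ≡ 2x^3 + 2x^2 + 4x + 4 (mod f), so (2x^3 + 2x^2 + 4x + 4)·a(x) ≡ 2 (mod f). Multiplying by 2^(-1) ≡ 3 in F_5 gives a(x)^(-1) ≡ 3·(2x^3 + 2x^2 + 4x + 4) ≡ x^3 + x^2 + 2x + 2 (mod f). Check: (4x^3 + 4x^2 + 4x + 3)·(x^3 + x^2 + 2x + 2) = 4x^6 + 3x^5 + x^4 + 3x^3 + 4x^2 + 4x + 1 ≡ 1 (mod x^4 + 4x^2 + 4x + 3).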